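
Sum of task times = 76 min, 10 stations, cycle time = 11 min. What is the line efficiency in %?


Formula: Efficiency = Sum of Task Times / (N_stations * CT) * 100
Total station capacity = 10 stations * 11 min = 110 min
Efficiency = 76 / 110 * 100 = 69.1%

69.1%


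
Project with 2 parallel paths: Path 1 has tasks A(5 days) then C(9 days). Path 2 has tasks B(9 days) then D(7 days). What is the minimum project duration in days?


Path 1 = 5 + 9 = 14 days
Path 2 = 9 + 7 = 16 days
Duration = max(14, 16) = 16 days

16 days


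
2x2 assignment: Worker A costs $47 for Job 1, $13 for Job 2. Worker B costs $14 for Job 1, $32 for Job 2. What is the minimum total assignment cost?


Option 1: A->1 + B->2 = $47 + $32 = $79
Option 2: A->2 + B->1 = $13 + $14 = $27
Min cost = min($79, $27) = $27

$27


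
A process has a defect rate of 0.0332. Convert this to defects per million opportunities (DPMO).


DPMO = defect_rate * 1000000 = 0.0332 * 1000000

33200


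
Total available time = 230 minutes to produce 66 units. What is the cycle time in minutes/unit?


Formula: CT = Available Time / Number of Units
CT = 230 min / 66 units
CT = 3.48 min/unit

3.48 min/unit


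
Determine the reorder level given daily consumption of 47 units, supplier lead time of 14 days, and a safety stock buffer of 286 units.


Formula: ROP = (Daily Demand * Lead Time) + Safety Stock
Demand during lead time = 47 * 14 = 658 units
ROP = 658 + 286 = 944 units

944 units


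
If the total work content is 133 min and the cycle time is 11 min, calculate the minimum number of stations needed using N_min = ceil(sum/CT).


Formula: N_min = ceil(Sum of Task Times / Cycle Time)
N_min = ceil(133 min / 11 min) = ceil(12.0909)
N_min = 13 stations

13


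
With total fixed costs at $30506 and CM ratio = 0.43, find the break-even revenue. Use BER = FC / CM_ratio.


Formula: BER = Fixed Costs / Contribution Margin Ratio
BER = $30506 / 0.43
BER = $70944.19 (to the nearest cent)

$70944.19


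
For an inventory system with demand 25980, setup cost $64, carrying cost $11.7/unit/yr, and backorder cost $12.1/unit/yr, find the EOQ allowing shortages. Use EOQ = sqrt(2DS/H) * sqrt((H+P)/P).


Formula: EOQ* = sqrt(2DS/H) * sqrt((H+P)/P)
Base EOQ = sqrt(2*25980*64/11.7) = 533.13 units
Correction = sqrt((11.7+12.1)/12.1) = 1.40248
EOQ* = 533.13 * 1.40248 = 747.7 units

747.7 units


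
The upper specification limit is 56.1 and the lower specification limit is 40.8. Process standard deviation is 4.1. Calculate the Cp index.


Cp = (56.1 - 40.8) / (6 * 4.1)

0.62


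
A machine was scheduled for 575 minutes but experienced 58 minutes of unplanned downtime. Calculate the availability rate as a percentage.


Formula: Availability = (Planned Time - Downtime) / Planned Time * 100
Uptime = 575 - 58 = 517 min
Availability = 517 / 575 * 100 = 89.9%

89.9%


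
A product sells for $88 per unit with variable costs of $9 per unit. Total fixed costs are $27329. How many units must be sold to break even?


Formula: BEQ = Fixed Costs / (Price - Variable Cost)
Contribution margin = $88 - $9 = $79/unit
BEQ = ceil($27329 / $79/unit) = ceil(345.94) = 346 units

346 units


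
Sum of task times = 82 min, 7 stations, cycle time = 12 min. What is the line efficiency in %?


Formula: Efficiency = Sum of Task Times / (N_stations * CT) * 100
Total station capacity = 7 stations * 12 min = 84 min
Efficiency = 82 / 84 * 100 = 97.6%

97.6%


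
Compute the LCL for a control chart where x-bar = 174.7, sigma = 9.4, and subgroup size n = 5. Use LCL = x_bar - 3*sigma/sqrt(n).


LCL = 174.7 - 3 * 9.4 / sqrt(5)

162.09


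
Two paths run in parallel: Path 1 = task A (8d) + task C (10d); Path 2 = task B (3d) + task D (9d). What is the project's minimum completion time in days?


Path 1 = 8 + 10 = 18 days
Path 2 = 3 + 9 = 12 days
Duration = max(18, 12) = 18 days

18 days


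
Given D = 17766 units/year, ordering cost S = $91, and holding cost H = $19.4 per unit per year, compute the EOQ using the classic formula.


Formula: EOQ = sqrt(2 * D * S / H)
Numerator: 2 * 17766 * 91 = 3233412
2DS/H = 3233412 / 19.4 = 166670.7
EOQ = sqrt(166670.7) = 408.3 units

408.3 units


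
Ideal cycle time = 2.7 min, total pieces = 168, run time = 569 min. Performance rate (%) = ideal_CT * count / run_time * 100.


Formula: Performance = (Ideal CT * Total Count) / Run Time * 100
Ideal output time = 2.7 * 168 = 453.6 min
Performance = 453.6 / 569 * 100 = 79.7%

79.7%


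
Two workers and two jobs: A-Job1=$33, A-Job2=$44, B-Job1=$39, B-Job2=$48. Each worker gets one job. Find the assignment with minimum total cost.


Option 1: A->1 + B->2 = $33 + $48 = $81
Option 2: A->2 + B->1 = $44 + $39 = $83
Min cost = min($81, $83) = $81

$81


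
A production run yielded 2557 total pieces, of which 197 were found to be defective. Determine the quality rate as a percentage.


Formula: Quality Rate = Good Pieces / Total Pieces * 100
Good pieces = 2557 - 197 = 2360
QR = 2360 / 2557 * 100 = 92.3%

92.3%


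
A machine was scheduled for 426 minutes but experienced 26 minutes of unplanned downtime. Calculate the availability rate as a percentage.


Formula: Availability = (Planned Time - Downtime) / Planned Time * 100
Uptime = 426 - 26 = 400 min
Availability = 400 / 426 * 100 = 93.9%

93.9%


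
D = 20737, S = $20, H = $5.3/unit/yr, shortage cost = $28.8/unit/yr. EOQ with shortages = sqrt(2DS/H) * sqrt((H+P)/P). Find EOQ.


Formula: EOQ* = sqrt(2DS/H) * sqrt((H+P)/P)
Base EOQ = sqrt(2*20737*20/5.3) = 395.61 units
Correction = sqrt((5.3+28.8)/28.8) = 1.08813
EOQ* = 395.61 * 1.08813 = 430.5 units

430.5 units


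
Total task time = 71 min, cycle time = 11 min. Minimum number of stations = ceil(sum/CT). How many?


Formula: N_min = ceil(Sum of Task Times / Cycle Time)
N_min = ceil(71 min / 11 min) = ceil(6.4545)
N_min = 7 stations

7


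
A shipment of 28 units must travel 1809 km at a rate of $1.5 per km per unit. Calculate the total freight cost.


TC = dist * cost * units = 1809 * 1.5 * 28 = $75978.00

$75978.00


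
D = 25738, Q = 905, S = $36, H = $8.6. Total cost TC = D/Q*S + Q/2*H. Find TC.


TC = 25738/905 * 36 + 905/2 * 8.6

$4915.33


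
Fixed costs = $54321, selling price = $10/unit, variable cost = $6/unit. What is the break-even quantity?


Formula: BEQ = Fixed Costs / (Price - Variable Cost)
Contribution margin = $10 - $6 = $4/unit
BEQ = ceil($54321 / $4/unit) = ceil(13580.25) = 13581 units

13581 units


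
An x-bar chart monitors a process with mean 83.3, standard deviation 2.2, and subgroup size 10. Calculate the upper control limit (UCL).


UCL = 83.3 + 3 * 2.2 / sqrt(10)

85.39


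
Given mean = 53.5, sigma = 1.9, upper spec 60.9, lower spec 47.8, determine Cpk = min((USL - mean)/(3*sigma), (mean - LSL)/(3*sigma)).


Cpu = (60.9 - 53.5) / (3 * 1.9) = 1.3
Cpl = (53.5 - 47.8) / (3 * 1.9) = 1.0
Cpk = min(1.3, 1.0) = 1.0

1.0


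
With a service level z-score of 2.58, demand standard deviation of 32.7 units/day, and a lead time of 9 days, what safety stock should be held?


Formula: SS = z * sigma_d * sqrt(LT)
sqrt(LT) = sqrt(9) = 3.0
SS = 2.58 * 32.7 * 3.0
SS = 253.1 units

253.1 units


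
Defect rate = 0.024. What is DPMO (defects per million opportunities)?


DPMO = defect_rate * 1000000 = 0.024 * 1000000

24000


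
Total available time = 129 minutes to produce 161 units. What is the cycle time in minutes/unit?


Formula: CT = Available Time / Number of Units
CT = 129 min / 161 units
CT = 0.8 min/unit

0.8 min/unit


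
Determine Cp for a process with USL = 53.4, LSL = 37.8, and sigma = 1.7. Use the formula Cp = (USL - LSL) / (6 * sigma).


Cp = (53.4 - 37.8) / (6 * 1.7)

1.53


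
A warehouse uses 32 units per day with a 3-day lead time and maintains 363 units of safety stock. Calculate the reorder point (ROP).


Formula: ROP = (Daily Demand * Lead Time) + Safety Stock
Demand during lead time = 32 * 3 = 96 units
ROP = 96 + 363 = 459 units

459 units


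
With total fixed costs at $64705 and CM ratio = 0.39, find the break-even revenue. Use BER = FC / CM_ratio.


Formula: BER = Fixed Costs / Contribution Margin Ratio
BER = $64705 / 0.39
BER = $165910.26 (to the nearest cent)

$165910.26


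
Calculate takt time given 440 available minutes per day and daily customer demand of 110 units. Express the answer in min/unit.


Formula: Takt Time = Available Production Time / Customer Demand
Takt = 440 min/day / 110 units/day
Takt = 4.0 min/unit

4.0 min/unit


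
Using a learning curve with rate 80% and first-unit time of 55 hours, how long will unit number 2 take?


Formula: T_n = T_1 * (learning_rate)^(log2(n)) where learning_rate = rate/100
Doublings = log2(2) = 1
T_n = 55 * 0.8^1
T_n = 55 * 0.8 = 44.0 hours

44.0 hours


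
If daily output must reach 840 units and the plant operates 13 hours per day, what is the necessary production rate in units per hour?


Formula: Production Rate = Daily Demand / Available Hours
Rate = 840 units/day / 13 hours/day
Rate = 64.6 units/hour

64.6 units/hour


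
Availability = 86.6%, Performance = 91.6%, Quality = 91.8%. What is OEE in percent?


Formula: OEE = Availability * Performance * Quality / 10000
A * P = 86.6% * 91.6% / 100 = 79.33%
OEE = 79.33% * 91.8% / 100 = 72.8%

72.8%


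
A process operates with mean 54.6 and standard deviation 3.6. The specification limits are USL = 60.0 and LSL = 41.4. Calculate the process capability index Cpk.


Cpu = (60.0 - 54.6) / (3 * 3.6) = 0.5
Cpl = (54.6 - 41.4) / (3 * 3.6) = 1.22
Cpk = min(0.5, 1.22) = 0.5

0.5


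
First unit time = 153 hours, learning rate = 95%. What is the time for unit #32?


Formula: T_n = T_1 * (learning_rate)^(log2(n)) where learning_rate = rate/100
Doublings = log2(32) = 5
T_n = 153 * 0.95^5
T_n = 153 * 0.7738 = 118.4 hours

118.4 hours


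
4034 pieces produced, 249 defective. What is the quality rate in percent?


Formula: Quality Rate = Good Pieces / Total Pieces * 100
Good pieces = 4034 - 249 = 3785
QR = 3785 / 4034 * 100 = 93.8%

93.8%


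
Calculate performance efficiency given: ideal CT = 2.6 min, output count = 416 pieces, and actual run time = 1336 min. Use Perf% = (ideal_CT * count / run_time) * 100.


Formula: Performance = (Ideal CT * Total Count) / Run Time * 100
Ideal output time = 2.6 * 416 = 1081.6 min
Performance = 1081.6 / 1336 * 100 = 81.0%

81.0%


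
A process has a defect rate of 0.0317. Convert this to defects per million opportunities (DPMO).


DPMO = defect_rate * 1000000 = 0.0317 * 1000000

31700


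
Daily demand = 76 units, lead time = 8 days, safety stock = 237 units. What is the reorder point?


Formula: ROP = (Daily Demand * Lead Time) + Safety Stock
Demand during lead time = 76 * 8 = 608 units
ROP = 608 + 237 = 845 units

845 units


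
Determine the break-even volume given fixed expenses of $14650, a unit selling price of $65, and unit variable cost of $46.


Formula: BEQ = Fixed Costs / (Price - Variable Cost)
Contribution margin = $65 - $46 = $19/unit
BEQ = ceil($14650 / $19/unit) = ceil(771.05) = 772 units

772 units


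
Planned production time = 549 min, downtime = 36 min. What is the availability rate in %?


Formula: Availability = (Planned Time - Downtime) / Planned Time * 100
Uptime = 549 - 36 = 513 min
Availability = 513 / 549 * 100 = 93.4%

93.4%


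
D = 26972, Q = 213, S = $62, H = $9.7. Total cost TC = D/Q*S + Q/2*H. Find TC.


TC = 26972/213 * 62 + 213/2 * 9.7

$8884.05


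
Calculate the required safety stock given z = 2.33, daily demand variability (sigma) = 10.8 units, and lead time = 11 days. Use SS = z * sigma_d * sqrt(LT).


Formula: SS = z * sigma_d * sqrt(LT)
sqrt(LT) = sqrt(11) = 3.3166
SS = 2.33 * 10.8 * 3.3166
SS = 83.5 units

83.5 units


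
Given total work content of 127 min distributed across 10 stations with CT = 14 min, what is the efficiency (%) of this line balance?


Formula: Efficiency = Sum of Task Times / (N_stations * CT) * 100
Total station capacity = 10 stations * 14 min = 140 min
Efficiency = 127 / 140 * 100 = 90.7%

90.7%


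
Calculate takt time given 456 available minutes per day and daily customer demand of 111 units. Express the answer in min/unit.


Formula: Takt Time = Available Production Time / Customer Demand
Takt = 456 min/day / 111 units/day
Takt = 4.11 min/unit

4.11 min/unit


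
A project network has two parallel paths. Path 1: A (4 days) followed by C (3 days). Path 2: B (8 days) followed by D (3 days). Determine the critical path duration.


Path 1 = 4 + 3 = 7 days
Path 2 = 8 + 3 = 11 days
Duration = max(7, 11) = 11 days

11 days


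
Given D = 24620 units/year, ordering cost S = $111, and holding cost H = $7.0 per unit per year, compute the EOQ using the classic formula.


Formula: EOQ = sqrt(2 * D * S / H)
Numerator: 2 * 24620 * 111 = 5465640
2DS/H = 5465640 / 7.0 = 780805.7
EOQ = sqrt(780805.7) = 883.6 units

883.6 units


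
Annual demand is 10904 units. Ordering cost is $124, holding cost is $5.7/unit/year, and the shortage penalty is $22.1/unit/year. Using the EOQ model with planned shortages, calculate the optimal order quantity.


Formula: EOQ* = sqrt(2DS/H) * sqrt((H+P)/P)
Base EOQ = sqrt(2*10904*124/5.7) = 688.78 units
Correction = sqrt((5.7+22.1)/22.1) = 1.12157
EOQ* = 688.78 * 1.12157 = 772.5 units

772.5 units


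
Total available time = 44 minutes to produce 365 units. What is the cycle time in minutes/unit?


Formula: CT = Available Time / Number of Units
CT = 44 min / 365 units
CT = 0.12 min/unit

0.12 min/unit


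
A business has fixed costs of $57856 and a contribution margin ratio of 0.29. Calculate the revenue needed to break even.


Formula: BER = Fixed Costs / Contribution Margin Ratio
BER = $57856 / 0.29
BER = $199503.45 (to the nearest cent)

$199503.45


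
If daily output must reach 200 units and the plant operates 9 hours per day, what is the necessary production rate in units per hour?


Formula: Production Rate = Daily Demand / Available Hours
Rate = 200 units/day / 9 hours/day
Rate = 22.2 units/hour

22.2 units/hour


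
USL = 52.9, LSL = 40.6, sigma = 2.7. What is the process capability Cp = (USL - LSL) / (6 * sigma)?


Cp = (52.9 - 40.6) / (6 * 2.7)

0.76


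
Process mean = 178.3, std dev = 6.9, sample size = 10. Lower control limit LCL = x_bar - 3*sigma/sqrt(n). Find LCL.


LCL = 178.3 - 3 * 6.9 / sqrt(10)

171.75


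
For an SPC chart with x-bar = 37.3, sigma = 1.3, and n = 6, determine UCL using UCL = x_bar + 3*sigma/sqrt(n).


UCL = 37.3 + 3 * 1.3 / sqrt(6)

38.89


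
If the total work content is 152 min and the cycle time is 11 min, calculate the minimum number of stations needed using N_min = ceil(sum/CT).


Formula: N_min = ceil(Sum of Task Times / Cycle Time)
N_min = ceil(152 min / 11 min) = ceil(13.8182)
N_min = 14 stations

14


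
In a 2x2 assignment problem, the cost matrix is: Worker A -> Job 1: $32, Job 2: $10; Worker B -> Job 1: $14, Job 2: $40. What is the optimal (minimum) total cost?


Option 1: A->1 + B->2 = $32 + $40 = $72
Option 2: A->2 + B->1 = $10 + $14 = $24
Min cost = min($72, $24) = $24

$24


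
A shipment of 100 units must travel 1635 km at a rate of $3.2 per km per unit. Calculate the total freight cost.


TC = dist * cost * units = 1635 * 3.2 * 100 = $523200.00

$523200.00


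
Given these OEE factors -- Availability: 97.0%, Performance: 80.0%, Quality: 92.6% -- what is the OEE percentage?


Formula: OEE = Availability * Performance * Quality / 10000
A * P = 97.0% * 80.0% / 100 = 77.6%
OEE = 77.6% * 92.6% / 100 = 71.9%

71.9%


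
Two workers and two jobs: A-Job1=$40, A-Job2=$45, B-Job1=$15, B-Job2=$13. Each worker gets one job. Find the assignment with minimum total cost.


Option 1: A->1 + B->2 = $40 + $13 = $53
Option 2: A->2 + B->1 = $45 + $15 = $60
Min cost = min($53, $60) = $53

$53


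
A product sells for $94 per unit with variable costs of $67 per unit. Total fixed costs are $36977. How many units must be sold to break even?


Formula: BEQ = Fixed Costs / (Price - Variable Cost)
Contribution margin = $94 - $67 = $27/unit
BEQ = ceil($36977 / $27/unit) = ceil(1369.52) = 1370 units

1370 units


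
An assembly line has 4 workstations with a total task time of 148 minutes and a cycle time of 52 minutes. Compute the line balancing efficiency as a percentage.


Formula: Efficiency = Sum of Task Times / (N_stations * CT) * 100
Total station capacity = 4 stations * 52 min = 208 min
Efficiency = 148 / 208 * 100 = 71.2%

71.2%


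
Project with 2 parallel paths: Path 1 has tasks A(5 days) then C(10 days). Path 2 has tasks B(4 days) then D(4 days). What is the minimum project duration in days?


Path 1 = 5 + 10 = 15 days
Path 2 = 4 + 4 = 8 days
Duration = max(15, 8) = 15 days

15 days


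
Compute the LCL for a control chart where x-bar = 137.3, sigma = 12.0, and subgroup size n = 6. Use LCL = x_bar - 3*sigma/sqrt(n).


LCL = 137.3 - 3 * 12.0 / sqrt(6)

122.6


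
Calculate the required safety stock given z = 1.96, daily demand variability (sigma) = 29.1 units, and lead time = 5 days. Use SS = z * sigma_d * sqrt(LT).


Formula: SS = z * sigma_d * sqrt(LT)
sqrt(LT) = sqrt(5) = 2.2361
SS = 1.96 * 29.1 * 2.2361
SS = 127.5 units

127.5 units


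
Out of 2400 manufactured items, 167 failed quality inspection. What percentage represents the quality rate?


Formula: Quality Rate = Good Pieces / Total Pieces * 100
Good pieces = 2400 - 167 = 2233
QR = 2233 / 2400 * 100 = 93.0%

93.0%


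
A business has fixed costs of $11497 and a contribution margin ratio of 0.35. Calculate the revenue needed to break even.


Formula: BER = Fixed Costs / Contribution Margin Ratio
BER = $11497 / 0.35
BER = $32848.57 (to the nearest cent)

$32848.57


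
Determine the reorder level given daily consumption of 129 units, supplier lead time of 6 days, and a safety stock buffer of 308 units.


Formula: ROP = (Daily Demand * Lead Time) + Safety Stock
Demand during lead time = 129 * 6 = 774 units
ROP = 774 + 308 = 1082 units

1082 units


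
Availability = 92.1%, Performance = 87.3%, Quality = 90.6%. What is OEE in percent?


Formula: OEE = Availability * Performance * Quality / 10000
A * P = 92.1% * 87.3% / 100 = 80.4%
OEE = 80.4% * 90.6% / 100 = 72.8%

72.8%


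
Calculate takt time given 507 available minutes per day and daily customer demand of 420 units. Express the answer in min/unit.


Formula: Takt Time = Available Production Time / Customer Demand
Takt = 507 min/day / 420 units/day
Takt = 1.21 min/unit

1.21 min/unit


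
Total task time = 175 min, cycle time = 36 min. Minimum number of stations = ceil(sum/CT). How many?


Formula: N_min = ceil(Sum of Task Times / Cycle Time)
N_min = ceil(175 min / 36 min) = ceil(4.8611)
N_min = 5 stations

5


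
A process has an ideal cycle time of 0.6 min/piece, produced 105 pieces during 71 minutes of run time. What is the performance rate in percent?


Formula: Performance = (Ideal CT * Total Count) / Run Time * 100
Ideal output time = 0.6 * 105 = 63.0 min
Performance = 63.0 / 71 * 100 = 88.7%

88.7%


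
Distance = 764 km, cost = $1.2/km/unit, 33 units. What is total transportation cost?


TC = dist * cost * units = 764 * 1.2 * 33 = $30254.40

$30254.40


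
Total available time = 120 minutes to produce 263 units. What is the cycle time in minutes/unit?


Formula: CT = Available Time / Number of Units
CT = 120 min / 263 units
CT = 0.46 min/unit

0.46 min/unit


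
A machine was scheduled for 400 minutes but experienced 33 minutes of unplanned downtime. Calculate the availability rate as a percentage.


Formula: Availability = (Planned Time - Downtime) / Planned Time * 100
Uptime = 400 - 33 = 367 min
Availability = 367 / 400 * 100 = 91.8%

91.8%


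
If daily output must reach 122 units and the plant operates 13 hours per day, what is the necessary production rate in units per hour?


Formula: Production Rate = Daily Demand / Available Hours
Rate = 122 units/day / 13 hours/day
Rate = 9.4 units/hour

9.4 units/hour


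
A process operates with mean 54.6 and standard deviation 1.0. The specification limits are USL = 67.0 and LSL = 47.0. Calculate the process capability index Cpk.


Cpu = (67.0 - 54.6) / (3 * 1.0) = 4.13
Cpl = (54.6 - 47.0) / (3 * 1.0) = 2.53
Cpk = min(4.13, 2.53) = 2.53

2.53


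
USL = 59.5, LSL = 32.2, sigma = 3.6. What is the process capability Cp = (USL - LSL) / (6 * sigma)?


Cp = (59.5 - 32.2) / (6 * 3.6)

1.26


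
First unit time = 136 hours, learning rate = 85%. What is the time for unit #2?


Formula: T_n = T_1 * (learning_rate)^(log2(n)) where learning_rate = rate/100
Doublings = log2(2) = 1
T_n = 136 * 0.85^1
T_n = 136 * 0.85 = 115.6 hours

115.6 hours


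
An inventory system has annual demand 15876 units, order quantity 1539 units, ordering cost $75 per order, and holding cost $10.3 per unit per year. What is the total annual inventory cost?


TC = 15876/1539 * 75 + 1539/2 * 10.3

$8699.53


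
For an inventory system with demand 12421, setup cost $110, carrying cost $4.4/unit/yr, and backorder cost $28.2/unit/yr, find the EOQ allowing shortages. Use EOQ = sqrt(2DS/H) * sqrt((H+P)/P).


Formula: EOQ* = sqrt(2DS/H) * sqrt((H+P)/P)
Base EOQ = sqrt(2*12421*110/4.4) = 788.07 units
Correction = sqrt((4.4+28.2)/28.2) = 1.07519
EOQ* = 788.07 * 1.07519 = 847.3 units

847.3 units


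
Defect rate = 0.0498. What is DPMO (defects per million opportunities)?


DPMO = defect_rate * 1000000 = 0.0498 * 1000000

49800


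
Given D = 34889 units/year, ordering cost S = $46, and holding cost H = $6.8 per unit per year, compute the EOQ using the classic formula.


Formula: EOQ = sqrt(2 * D * S / H)
Numerator: 2 * 34889 * 46 = 3209788
2DS/H = 3209788 / 6.8 = 472027.6
EOQ = sqrt(472027.6) = 687.0 units

687.0 units


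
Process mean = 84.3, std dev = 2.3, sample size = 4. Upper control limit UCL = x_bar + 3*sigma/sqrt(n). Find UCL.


UCL = 84.3 + 3 * 2.3 / sqrt(4)

87.75


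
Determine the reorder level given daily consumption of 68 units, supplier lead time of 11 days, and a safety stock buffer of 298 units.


Formula: ROP = (Daily Demand * Lead Time) + Safety Stock
Demand during lead time = 68 * 11 = 748 units
ROP = 748 + 298 = 1046 units

1046 units


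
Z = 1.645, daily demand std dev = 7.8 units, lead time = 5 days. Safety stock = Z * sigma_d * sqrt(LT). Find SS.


Formula: SS = z * sigma_d * sqrt(LT)
sqrt(LT) = sqrt(5) = 2.2361
SS = 1.645 * 7.8 * 2.2361
SS = 28.7 units

28.7 units


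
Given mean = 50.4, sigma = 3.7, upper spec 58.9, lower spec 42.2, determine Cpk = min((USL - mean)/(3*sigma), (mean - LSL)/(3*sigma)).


Cpu = (58.9 - 50.4) / (3 * 3.7) = 0.77
Cpl = (50.4 - 42.2) / (3 * 3.7) = 0.74
Cpk = min(0.77, 0.74) = 0.74

0.74


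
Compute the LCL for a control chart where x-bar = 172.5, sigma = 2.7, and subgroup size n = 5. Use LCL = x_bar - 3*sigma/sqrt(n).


LCL = 172.5 - 3 * 2.7 / sqrt(5)

168.88


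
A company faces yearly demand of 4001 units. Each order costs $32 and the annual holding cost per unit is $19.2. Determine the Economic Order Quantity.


Formula: EOQ = sqrt(2 * D * S / H)
Numerator: 2 * 4001 * 32 = 256064
2DS/H = 256064 / 19.2 = 13336.7
EOQ = sqrt(13336.7) = 115.5 units

115.5 units


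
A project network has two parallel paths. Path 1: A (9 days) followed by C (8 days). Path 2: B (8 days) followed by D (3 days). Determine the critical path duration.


Path 1 = 9 + 8 = 17 days
Path 2 = 8 + 3 = 11 days
Duration = max(17, 11) = 17 days

17 days


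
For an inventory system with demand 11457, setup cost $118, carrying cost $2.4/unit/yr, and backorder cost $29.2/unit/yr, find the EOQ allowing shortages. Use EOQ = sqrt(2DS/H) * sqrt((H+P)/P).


Formula: EOQ* = sqrt(2DS/H) * sqrt((H+P)/P)
Base EOQ = sqrt(2*11457*118/2.4) = 1061.42 units
Correction = sqrt((2.4+29.2)/29.2) = 1.04028
EOQ* = 1061.42 * 1.04028 = 1104.2 units

1104.2 units


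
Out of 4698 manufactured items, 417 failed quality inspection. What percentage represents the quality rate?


Formula: Quality Rate = Good Pieces / Total Pieces * 100
Good pieces = 4698 - 417 = 4281
QR = 4281 / 4698 * 100 = 91.1%

91.1%


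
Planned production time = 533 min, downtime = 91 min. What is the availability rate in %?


Formula: Availability = (Planned Time - Downtime) / Planned Time * 100
Uptime = 533 - 91 = 442 min
Availability = 442 / 533 * 100 = 82.9%

82.9%


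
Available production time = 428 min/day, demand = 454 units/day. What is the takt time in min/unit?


Formula: Takt Time = Available Production Time / Customer Demand
Takt = 428 min/day / 454 units/day
Takt = 0.94 min/unit

0.94 min/unit


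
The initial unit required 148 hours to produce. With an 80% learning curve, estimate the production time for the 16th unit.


Formula: T_n = T_1 * (learning_rate)^(log2(n)) where learning_rate = rate/100
Doublings = log2(16) = 4
T_n = 148 * 0.8^4
T_n = 148 * 0.4096 = 60.6 hours

60.6 hours


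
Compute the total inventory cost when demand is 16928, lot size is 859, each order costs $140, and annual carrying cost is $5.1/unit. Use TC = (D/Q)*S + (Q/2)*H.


TC = 16928/859 * 140 + 859/2 * 5.1

$4949.38


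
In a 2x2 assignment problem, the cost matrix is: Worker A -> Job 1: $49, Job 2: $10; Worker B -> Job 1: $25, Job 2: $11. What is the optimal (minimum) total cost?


Option 1: A->1 + B->2 = $49 + $11 = $60
Option 2: A->2 + B->1 = $10 + $25 = $35
Min cost = min($60, $35) = $35

$35


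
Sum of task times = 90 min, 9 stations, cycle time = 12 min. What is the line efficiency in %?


Formula: Efficiency = Sum of Task Times / (N_stations * CT) * 100
Total station capacity = 9 stations * 12 min = 108 min
Efficiency = 90 / 108 * 100 = 83.3%

83.3%


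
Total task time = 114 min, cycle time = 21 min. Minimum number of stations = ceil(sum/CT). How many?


Formula: N_min = ceil(Sum of Task Times / Cycle Time)
N_min = ceil(114 min / 21 min) = ceil(5.4286)
N_min = 6 stations

6


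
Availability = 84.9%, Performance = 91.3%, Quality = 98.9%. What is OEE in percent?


Formula: OEE = Availability * Performance * Quality / 10000
A * P = 84.9% * 91.3% / 100 = 77.51%
OEE = 77.51% * 98.9% / 100 = 76.7%

76.7%


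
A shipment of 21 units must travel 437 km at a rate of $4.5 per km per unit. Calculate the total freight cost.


TC = dist * cost * units = 437 * 4.5 * 21 = $41296.50

$41296.50


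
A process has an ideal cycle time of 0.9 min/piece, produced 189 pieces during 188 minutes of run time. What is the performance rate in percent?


Formula: Performance = (Ideal CT * Total Count) / Run Time * 100
Ideal output time = 0.9 * 189 = 170.1 min
Performance = 170.1 / 188 * 100 = 90.5%

90.5%


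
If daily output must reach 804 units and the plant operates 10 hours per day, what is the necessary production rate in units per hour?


Formula: Production Rate = Daily Demand / Available Hours
Rate = 804 units/day / 10 hours/day
Rate = 80.4 units/hour

80.4 units/hour


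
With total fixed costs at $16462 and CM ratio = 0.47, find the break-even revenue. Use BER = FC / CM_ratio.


Formula: BER = Fixed Costs / Contribution Margin Ratio
BER = $16462 / 0.47
BER = $35025.53 (to the nearest cent)

$35025.53


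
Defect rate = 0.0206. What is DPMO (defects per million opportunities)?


DPMO = defect_rate * 1000000 = 0.0206 * 1000000

20600


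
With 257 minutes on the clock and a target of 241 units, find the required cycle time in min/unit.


Formula: CT = Available Time / Number of Units
CT = 257 min / 241 units
CT = 1.07 min/unit

1.07 min/unit


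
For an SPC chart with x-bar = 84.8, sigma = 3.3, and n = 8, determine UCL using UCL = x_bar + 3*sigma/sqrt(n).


UCL = 84.8 + 3 * 3.3 / sqrt(8)

88.3


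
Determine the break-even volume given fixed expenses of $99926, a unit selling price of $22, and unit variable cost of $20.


Formula: BEQ = Fixed Costs / (Price - Variable Cost)
Contribution margin = $22 - $20 = $2/unit
BEQ = ceil($99926 / $2/unit) = ceil(49963.0) = 49963 units

49963 units


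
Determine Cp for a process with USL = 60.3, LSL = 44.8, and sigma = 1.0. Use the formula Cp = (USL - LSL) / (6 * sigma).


Cp = (60.3 - 44.8) / (6 * 1.0)

2.58


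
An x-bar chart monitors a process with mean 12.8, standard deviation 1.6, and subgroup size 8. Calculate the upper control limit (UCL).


UCL = 12.8 + 3 * 1.6 / sqrt(8)

14.5


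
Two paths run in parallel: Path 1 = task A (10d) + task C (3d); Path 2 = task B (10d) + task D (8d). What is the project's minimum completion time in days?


Path 1 = 10 + 3 = 13 days
Path 2 = 10 + 8 = 18 days
Duration = max(13, 18) = 18 days

18 days


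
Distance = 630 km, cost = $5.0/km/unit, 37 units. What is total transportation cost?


TC = dist * cost * units = 630 * 5.0 * 37 = $116550.00

$116550.00


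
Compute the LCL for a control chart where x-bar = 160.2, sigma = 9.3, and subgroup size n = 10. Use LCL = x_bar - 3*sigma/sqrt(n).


LCL = 160.2 - 3 * 9.3 / sqrt(10)

151.38


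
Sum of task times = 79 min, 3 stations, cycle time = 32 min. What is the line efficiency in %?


Formula: Efficiency = Sum of Task Times / (N_stations * CT) * 100
Total station capacity = 3 stations * 32 min = 96 min
Efficiency = 79 / 96 * 100 = 82.3%

82.3%


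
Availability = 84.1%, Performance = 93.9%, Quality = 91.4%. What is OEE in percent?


Formula: OEE = Availability * Performance * Quality / 10000
A * P = 84.1% * 93.9% / 100 = 78.97%
OEE = 78.97% * 91.4% / 100 = 72.2%

72.2%


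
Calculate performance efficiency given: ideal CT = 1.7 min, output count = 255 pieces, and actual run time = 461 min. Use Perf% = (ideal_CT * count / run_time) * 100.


Formula: Performance = (Ideal CT * Total Count) / Run Time * 100
Ideal output time = 1.7 * 255 = 433.5 min
Performance = 433.5 / 461 * 100 = 94.0%

94.0%


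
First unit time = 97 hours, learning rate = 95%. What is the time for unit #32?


Formula: T_n = T_1 * (learning_rate)^(log2(n)) where learning_rate = rate/100
Doublings = log2(32) = 5
T_n = 97 * 0.95^5
T_n = 97 * 0.7738 = 75.1 hours

75.1 hours


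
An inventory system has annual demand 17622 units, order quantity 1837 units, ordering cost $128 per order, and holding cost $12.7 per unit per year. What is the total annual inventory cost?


TC = 17622/1837 * 128 + 1837/2 * 12.7

$12892.83


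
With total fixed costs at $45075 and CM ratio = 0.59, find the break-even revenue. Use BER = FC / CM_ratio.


Formula: BER = Fixed Costs / Contribution Margin Ratio
BER = $45075 / 0.59
BER = $76398.31 (to the nearest cent)

$76398.31


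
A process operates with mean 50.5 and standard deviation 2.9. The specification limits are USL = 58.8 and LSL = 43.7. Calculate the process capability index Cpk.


Cpu = (58.8 - 50.5) / (3 * 2.9) = 0.95
Cpl = (50.5 - 43.7) / (3 * 2.9) = 0.78
Cpk = min(0.95, 0.78) = 0.78

0.78


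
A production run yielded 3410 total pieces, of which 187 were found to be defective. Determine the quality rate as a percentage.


Formula: Quality Rate = Good Pieces / Total Pieces * 100
Good pieces = 3410 - 187 = 3223
QR = 3223 / 3410 * 100 = 94.5%

94.5%


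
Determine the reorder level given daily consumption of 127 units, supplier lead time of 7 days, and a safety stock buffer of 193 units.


Formula: ROP = (Daily Demand * Lead Time) + Safety Stock
Demand during lead time = 127 * 7 = 889 units
ROP = 889 + 193 = 1082 units

1082 units


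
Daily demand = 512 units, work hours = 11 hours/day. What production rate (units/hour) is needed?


Formula: Production Rate = Daily Demand / Available Hours
Rate = 512 units/day / 11 hours/day
Rate = 46.5 units/hour

46.5 units/hour


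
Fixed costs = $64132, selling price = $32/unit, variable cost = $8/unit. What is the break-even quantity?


Formula: BEQ = Fixed Costs / (Price - Variable Cost)
Contribution margin = $32 - $8 = $24/unit
BEQ = ceil($64132 / $24/unit) = ceil(2672.17) = 2673 units

2673 units


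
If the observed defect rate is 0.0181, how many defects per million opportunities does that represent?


DPMO = defect_rate * 1000000 = 0.0181 * 1000000

18100


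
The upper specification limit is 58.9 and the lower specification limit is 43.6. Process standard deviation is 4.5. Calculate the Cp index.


Cp = (58.9 - 43.6) / (6 * 4.5)

0.57


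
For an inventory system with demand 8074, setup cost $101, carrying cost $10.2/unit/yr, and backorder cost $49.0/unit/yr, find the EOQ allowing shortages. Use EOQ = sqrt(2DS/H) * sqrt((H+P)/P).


Formula: EOQ* = sqrt(2DS/H) * sqrt((H+P)/P)
Base EOQ = sqrt(2*8074*101/10.2) = 399.87 units
Correction = sqrt((10.2+49.0)/49.0) = 1.09916
EOQ* = 399.87 * 1.09916 = 439.5 units

439.5 units


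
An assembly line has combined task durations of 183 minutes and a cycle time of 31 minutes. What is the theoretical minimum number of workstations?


Formula: N_min = ceil(Sum of Task Times / Cycle Time)
N_min = ceil(183 min / 31 min) = ceil(5.9032)
N_min = 6 stations

6


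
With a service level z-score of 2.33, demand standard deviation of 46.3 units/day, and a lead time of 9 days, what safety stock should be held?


Formula: SS = z * sigma_d * sqrt(LT)
sqrt(LT) = sqrt(9) = 3.0
SS = 2.33 * 46.3 * 3.0
SS = 323.6 units

323.6 units


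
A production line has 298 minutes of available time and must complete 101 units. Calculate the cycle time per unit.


Formula: CT = Available Time / Number of Units
CT = 298 min / 101 units
CT = 2.95 min/unit

2.95 min/unit


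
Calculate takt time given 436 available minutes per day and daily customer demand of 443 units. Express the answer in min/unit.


Formula: Takt Time = Available Production Time / Customer Demand
Takt = 436 min/day / 443 units/day
Takt = 0.98 min/unit

0.98 min/unit


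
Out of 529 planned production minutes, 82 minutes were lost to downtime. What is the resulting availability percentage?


Formula: Availability = (Planned Time - Downtime) / Planned Time * 100
Uptime = 529 - 82 = 447 min
Availability = 447 / 529 * 100 = 84.5%

84.5%


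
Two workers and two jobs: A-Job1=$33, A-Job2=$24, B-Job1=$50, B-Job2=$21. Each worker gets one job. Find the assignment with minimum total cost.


Option 1: A->1 + B->2 = $33 + $21 = $54
Option 2: A->2 + B->1 = $24 + $50 = $74
Min cost = min($54, $74) = $54

$54


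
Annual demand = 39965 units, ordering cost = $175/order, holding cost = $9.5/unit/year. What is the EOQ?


Formula: EOQ = sqrt(2 * D * S / H)
Numerator: 2 * 39965 * 175 = 13987750
2DS/H = 13987750 / 9.5 = 1472394.7
EOQ = sqrt(1472394.7) = 1213.4 units

1213.4 units


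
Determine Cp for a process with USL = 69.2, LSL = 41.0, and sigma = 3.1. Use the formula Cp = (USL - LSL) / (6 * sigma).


Cp = (69.2 - 41.0) / (6 * 3.1)

1.52


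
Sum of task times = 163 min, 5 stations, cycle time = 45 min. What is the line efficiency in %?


Formula: Efficiency = Sum of Task Times / (N_stations * CT) * 100
Total station capacity = 5 stations * 45 min = 225 min
Efficiency = 163 / 225 * 100 = 72.4%

72.4%


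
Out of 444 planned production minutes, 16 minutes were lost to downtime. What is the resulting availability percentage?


Formula: Availability = (Planned Time - Downtime) / Planned Time * 100
Uptime = 444 - 16 = 428 min
Availability = 428 / 444 * 100 = 96.4%

96.4%


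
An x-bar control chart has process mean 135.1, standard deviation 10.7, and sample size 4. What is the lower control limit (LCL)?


LCL = 135.1 - 3 * 10.7 / sqrt(4)

119.05


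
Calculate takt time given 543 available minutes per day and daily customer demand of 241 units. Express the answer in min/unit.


Formula: Takt Time = Available Production Time / Customer Demand
Takt = 543 min/day / 241 units/day
Takt = 2.25 min/unit

2.25 min/unit


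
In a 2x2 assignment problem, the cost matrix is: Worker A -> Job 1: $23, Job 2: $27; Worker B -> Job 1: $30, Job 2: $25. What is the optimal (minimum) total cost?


Option 1: A->1 + B->2 = $23 + $25 = $48
Option 2: A->2 + B->1 = $27 + $30 = $57
Min cost = min($48, $57) = $48

$48


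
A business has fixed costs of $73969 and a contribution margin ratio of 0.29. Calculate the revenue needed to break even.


Formula: BER = Fixed Costs / Contribution Margin Ratio
BER = $73969 / 0.29
BER = $255065.52 (to the nearest cent)

$255065.52


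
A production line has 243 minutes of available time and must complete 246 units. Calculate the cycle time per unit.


Formula: CT = Available Time / Number of Units
CT = 243 min / 246 units
CT = 0.99 min/unit

0.99 min/unit


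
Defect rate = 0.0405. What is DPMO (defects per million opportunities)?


DPMO = defect_rate * 1000000 = 0.0405 * 1000000

40500


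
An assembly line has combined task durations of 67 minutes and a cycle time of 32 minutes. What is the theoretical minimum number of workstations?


Formula: N_min = ceil(Sum of Task Times / Cycle Time)
N_min = ceil(67 min / 32 min) = ceil(2.0938)
N_min = 3 stations

3


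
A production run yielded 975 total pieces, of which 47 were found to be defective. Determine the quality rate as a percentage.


Formula: Quality Rate = Good Pieces / Total Pieces * 100
Good pieces = 975 - 47 = 928
QR = 928 / 975 * 100 = 95.2%

95.2%


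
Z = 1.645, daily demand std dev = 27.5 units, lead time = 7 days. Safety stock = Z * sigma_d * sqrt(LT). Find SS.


Formula: SS = z * sigma_d * sqrt(LT)
sqrt(LT) = sqrt(7) = 2.6458
SS = 1.645 * 27.5 * 2.6458
SS = 119.7 units

119.7 units


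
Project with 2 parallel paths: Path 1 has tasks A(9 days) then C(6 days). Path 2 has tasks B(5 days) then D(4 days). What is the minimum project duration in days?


Path 1 = 9 + 6 = 15 days
Path 2 = 5 + 4 = 9 days
Duration = max(15, 9) = 15 days

15 days


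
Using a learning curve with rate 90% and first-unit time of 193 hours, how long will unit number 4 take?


Formula: T_n = T_1 * (learning_rate)^(log2(n)) where learning_rate = rate/100
Doublings = log2(4) = 2
T_n = 193 * 0.9^2
T_n = 193 * 0.81 = 156.3 hours

156.3 hours


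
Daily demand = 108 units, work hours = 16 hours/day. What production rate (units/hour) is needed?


Formula: Production Rate = Daily Demand / Available Hours
Rate = 108 units/day / 16 hours/day
Rate = 6.8 units/hour

6.8 units/hour


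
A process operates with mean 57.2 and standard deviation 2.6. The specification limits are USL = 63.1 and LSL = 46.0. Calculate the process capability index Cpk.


Cpu = (63.1 - 57.2) / (3 * 2.6) = 0.76
Cpl = (57.2 - 46.0) / (3 * 2.6) = 1.44
Cpk = min(0.76, 1.44) = 0.76

0.76


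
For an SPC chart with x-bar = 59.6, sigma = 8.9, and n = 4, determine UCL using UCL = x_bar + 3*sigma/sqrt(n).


UCL = 59.6 + 3 * 8.9 / sqrt(4)

72.95


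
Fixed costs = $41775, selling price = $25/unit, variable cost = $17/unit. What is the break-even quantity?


Formula: BEQ = Fixed Costs / (Price - Variable Cost)
Contribution margin = $25 - $17 = $8/unit
BEQ = ceil($41775 / $8/unit) = ceil(5221.88) = 5222 units

5222 units


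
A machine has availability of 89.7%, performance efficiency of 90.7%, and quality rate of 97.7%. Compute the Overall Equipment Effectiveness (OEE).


Formula: OEE = Availability * Performance * Quality / 10000
A * P = 89.7% * 90.7% / 100 = 81.36%
OEE = 81.36% * 97.7% / 100 = 79.5%

79.5%


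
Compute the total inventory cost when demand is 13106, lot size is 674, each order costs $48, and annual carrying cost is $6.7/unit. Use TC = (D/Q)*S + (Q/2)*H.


TC = 13106/674 * 48 + 674/2 * 6.7

$3191.26


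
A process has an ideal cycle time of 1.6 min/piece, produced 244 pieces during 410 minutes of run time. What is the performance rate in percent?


Formula: Performance = (Ideal CT * Total Count) / Run Time * 100
Ideal output time = 1.6 * 244 = 390.4 min
Performance = 390.4 / 410 * 100 = 95.2%

95.2%
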